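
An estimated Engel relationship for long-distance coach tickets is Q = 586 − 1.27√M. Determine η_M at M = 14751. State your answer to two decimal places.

At M = 14751: Q = 431.754.
dQ/dM = -1.27/(2√M) = -0.00522833 at this income.
η = (dQ/dM)·(M/Q) = -0.00522833 × (14751/431.754) = -0.18.

-0.18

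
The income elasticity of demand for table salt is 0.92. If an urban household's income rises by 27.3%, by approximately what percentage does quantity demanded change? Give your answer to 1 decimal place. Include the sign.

25.1%

%ΔQ ≈ η × %ΔI = 0.92 × 27.3% = 25.1%.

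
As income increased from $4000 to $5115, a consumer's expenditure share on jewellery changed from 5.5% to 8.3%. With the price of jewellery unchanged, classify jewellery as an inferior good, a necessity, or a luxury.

The budget share rises as income rises, so η > 1.

luxury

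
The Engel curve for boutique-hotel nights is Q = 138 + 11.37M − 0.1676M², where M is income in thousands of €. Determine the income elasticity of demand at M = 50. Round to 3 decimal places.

At M = 50: Q = 287.5000.
dQ/dM = 11.37 − 0.3352M = -5.39000.
η = (dQ/dM)·(M/Q) = -5.39000 × (50/287.5000) = -0.937.

-0.937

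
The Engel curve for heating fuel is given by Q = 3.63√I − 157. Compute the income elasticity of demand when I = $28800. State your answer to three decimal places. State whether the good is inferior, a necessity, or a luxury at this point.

0.671 (necessity)

At I = 28800: Q = 459.031.
dQ/dI = 3.63/(2√I) = 0.010695 at this income.
η = (dQ/dI)·(I/Q) = 0.010695 × (28800/459.031) = 0.671.
Since 0 < η < 1, the good is a necessity.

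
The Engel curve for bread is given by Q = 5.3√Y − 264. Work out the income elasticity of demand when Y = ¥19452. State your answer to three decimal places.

At Y = 19452: Q = 475.193.
dQ/dY = 5.3/(2√Y) = 0.0190004 at this income.
η = (dQ/dY)·(Y/Q) = 0.0190004 × (19452/475.193) = 0.778.

0.778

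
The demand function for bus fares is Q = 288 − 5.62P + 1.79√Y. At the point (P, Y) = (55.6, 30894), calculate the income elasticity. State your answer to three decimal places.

At P = 55.6, Y = 30894: Q = 290.151.
Holding P constant, ∂Q/∂Y = 1.79/(2√Y) = 0.00509197.
η_Y = (∂Q/∂Y)·(Y/Q) = 0.00509197 × (30894/290.151) = 0.542.

0.542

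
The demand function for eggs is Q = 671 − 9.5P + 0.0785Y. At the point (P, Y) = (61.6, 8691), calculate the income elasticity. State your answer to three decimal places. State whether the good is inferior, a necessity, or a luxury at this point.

0.888 (necessity)

At P = 61.6, Y = 8691: Q = 768.044.
Holding P constant, ∂Q/∂Y = 0.0785.
η_Y = (∂Q/∂Y)·(Y/Q) = 0.0785 × (8691/768.044) = 0.888.
Since 0 < η < 1, this is a necessity.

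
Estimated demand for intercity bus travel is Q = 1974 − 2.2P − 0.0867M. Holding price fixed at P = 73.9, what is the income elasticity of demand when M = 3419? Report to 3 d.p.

At P = 73.9, M = 3419: Q = 1514.993.
Holding P constant, ∂Q/∂M = −0.0867.
η_M = (∂Q/∂M)·(M/Q) = -0.0867 × (3419/1514.993) = -0.196.

-0.196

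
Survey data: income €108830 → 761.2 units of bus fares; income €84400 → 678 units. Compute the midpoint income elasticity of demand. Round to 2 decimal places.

0.46

ΔQ = 678 − 761.2 = -83.2; midpoint Q̄ = (761.2 + 678)/2 = 719.6.
ΔI = 84400 − 108830 = -24430; midpoint Ī = (108830 + 84400)/2 = 96615.
η = (ΔQ/Q̄) ÷ (ΔI/Ī) = (-83.2/719.6) ÷ (-24430/96615) = 0.46.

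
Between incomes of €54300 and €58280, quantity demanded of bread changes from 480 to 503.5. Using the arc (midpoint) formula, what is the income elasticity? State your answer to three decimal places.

0.676

ΔQ = 503.5 − 480 = 23.5; midpoint Q̄ = (480 + 503.5)/2 = 491.75.
ΔI = 58280 − 54300 = 3980; midpoint Ī = (54300 + 58280)/2 = 56290.
η = (ΔQ/Q̄) ÷ (ΔI/Ī) = (23.5/491.75) ÷ (3980/56290) = 0.676.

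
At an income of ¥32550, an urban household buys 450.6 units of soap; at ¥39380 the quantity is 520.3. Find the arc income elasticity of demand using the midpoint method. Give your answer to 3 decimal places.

ΔQ = 520.3 − 450.6 = 69.7; midpoint Q̄ = (450.6 + 520.3)/2 = 485.45.
ΔI = 39380 − 32550 = 6830; midpoint Ī = (32550 + 39380)/2 = 35965.
η = (ΔQ/Q̄) ÷ (ΔI/Ī) = (69.7/485.45) ÷ (6830/35965) = 0.756.

0.756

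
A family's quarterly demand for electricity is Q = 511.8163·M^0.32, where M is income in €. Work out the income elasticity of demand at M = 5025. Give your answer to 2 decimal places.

0.32

For Q = A·M^β the income elasticity is constant and equal to β.
Here β = 0.32, so η = 0.32.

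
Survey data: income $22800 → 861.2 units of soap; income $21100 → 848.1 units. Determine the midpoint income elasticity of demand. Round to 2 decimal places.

0.20

ΔQ = 848.1 − 861.2 = -13.1; midpoint Q̄ = (861.2 + 848.1)/2 = 854.65.
ΔI = 21100 − 22800 = -1700; midpoint Ī = (22800 + 21100)/2 = 21950.
η = (ΔQ/Q̄) ÷ (ΔI/Ī) = (-13.1/854.65) ÷ (-1700/21950) = 0.20.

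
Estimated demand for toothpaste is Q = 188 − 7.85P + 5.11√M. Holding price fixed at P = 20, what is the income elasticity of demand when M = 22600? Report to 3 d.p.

0.481

At P = 20, M = 22600: Q = 799.201.
Holding P constant, ∂Q/∂M = 5.11/(2√M) = 0.0169956.
η_M = (∂Q/∂M)·(M/Q) = 0.0169956 × (22600/799.201) = 0.481.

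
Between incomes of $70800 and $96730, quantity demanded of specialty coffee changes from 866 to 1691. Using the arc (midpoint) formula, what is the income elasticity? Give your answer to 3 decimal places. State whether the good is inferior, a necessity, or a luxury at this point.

2.085 (luxury)

ΔQ = 1691 − 866 = 825; midpoint Q̄ = (866 + 1691)/2 = 1278.5.
ΔI = 96730 − 70800 = 25930; midpoint Ī = (70800 + 96730)/2 = 83765.
η = (ΔQ/Q̄) ÷ (ΔI/Ī) = (825/1278.5) ÷ (25930/83765) = 2.085.
η > 1 ⇒ luxury.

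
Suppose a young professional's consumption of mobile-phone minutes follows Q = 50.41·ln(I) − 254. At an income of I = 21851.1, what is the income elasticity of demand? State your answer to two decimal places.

0.20

At I = 21851.1: Q = 249.697.
dQ/dI = 50.41/I = 0.00230698 at this income.
η = (dQ/dI)·(I/Q) = 0.00230698 × (21851.1/249.697) = 0.20.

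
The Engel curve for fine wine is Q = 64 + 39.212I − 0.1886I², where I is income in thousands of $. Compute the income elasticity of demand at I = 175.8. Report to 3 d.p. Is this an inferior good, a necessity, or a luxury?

-4.221 (inferior good)

At I = 175.8: Q = 1128.6659.
dQ/dI = 39.212 − 0.3772I = -27.09976.
η = (dQ/dI)·(I/Q) = -27.09976 × (175.8/1128.6659) = -4.221.
η < 0 ⇒ inferior good.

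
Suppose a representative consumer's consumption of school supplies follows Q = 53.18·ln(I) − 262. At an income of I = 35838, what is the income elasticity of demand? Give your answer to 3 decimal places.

0.180

At I = 35838: Q = 295.686.
dQ/dI = 53.18/I = 0.0014839 at this income.
η = (dQ/dI)·(I/Q) = 0.0014839 × (35838/295.686) = 0.180.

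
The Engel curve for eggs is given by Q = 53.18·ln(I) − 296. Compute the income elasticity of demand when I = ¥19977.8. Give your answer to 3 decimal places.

At I = 19977.8: Q = 230.608.
dQ/dI = 53.18/I = 0.00266195 at this income.
η = (dQ/dI)·(I/Q) = 0.00266195 × (19977.8/230.608) = 0.231.

0.231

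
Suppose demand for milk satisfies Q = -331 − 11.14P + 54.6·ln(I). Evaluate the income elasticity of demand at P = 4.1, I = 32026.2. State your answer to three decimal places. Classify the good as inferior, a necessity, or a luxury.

At P = 4.1, I = 32026.2: Q = 189.763.
Holding P constant, ∂Q/∂I = 54.6/I = 0.00170485.
η_I = (∂Q/∂I)·(I/Q) = 0.00170485 × (32026.2/189.763) = 0.288.
Since 0 < η < 1, this is a necessity.

0.288 (necessity)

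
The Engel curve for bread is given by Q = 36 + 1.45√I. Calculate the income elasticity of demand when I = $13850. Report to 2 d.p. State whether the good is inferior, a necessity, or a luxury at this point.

0.41 (necessity)

At I = 13850: Q = 206.645.
dQ/dI = 1.45/(2√I) = 0.00616046 at this income.
η = (dQ/dI)·(I/Q) = 0.00616046 × (13850/206.645) = 0.41.
Since 0 < η < 1, the good is a necessity.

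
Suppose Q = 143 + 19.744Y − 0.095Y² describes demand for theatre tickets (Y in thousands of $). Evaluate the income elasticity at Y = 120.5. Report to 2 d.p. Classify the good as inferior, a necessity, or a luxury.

At Y = 120.5: Q = 1142.7283.
dQ/dY = 19.744 − 0.19Y = -3.15100.
η = (dQ/dY)·(Y/Q) = -3.15100 × (120.5/1142.7283) = -0.33.
η < 0 ⇒ inferior good.

-0.33 (inferior good)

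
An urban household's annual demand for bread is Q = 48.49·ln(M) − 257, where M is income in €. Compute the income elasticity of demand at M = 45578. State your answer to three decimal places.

At M = 45578: Q = 263.161.
dQ/dM = 48.49/M = 0.00106389 at this income.
η = (dQ/dM)·(M/Q) = 0.00106389 × (45578/263.161) = 0.184.

0.184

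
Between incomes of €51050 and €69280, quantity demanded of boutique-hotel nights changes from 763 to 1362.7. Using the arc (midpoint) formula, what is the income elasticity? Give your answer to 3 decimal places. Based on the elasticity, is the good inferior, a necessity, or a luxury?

ΔQ = 1362.7 − 763 = 599.7; midpoint Q̄ = (763 + 1362.7)/2 = 1062.85.
ΔI = 69280 − 51050 = 18230; midpoint Ī = (51050 + 69280)/2 = 60165.
η = (ΔQ/Q̄) ÷ (ΔI/Ī) = (599.7/1062.85) ÷ (18230/60165) = 1.862.
η > 1 ⇒ luxury.

1.862 (luxury)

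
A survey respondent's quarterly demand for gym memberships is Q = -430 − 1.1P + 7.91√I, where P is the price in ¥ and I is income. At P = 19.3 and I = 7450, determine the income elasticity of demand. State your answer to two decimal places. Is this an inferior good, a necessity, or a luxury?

At P = 19.3, I = 7450: Q = 231.509.
Holding P constant, ∂Q/∂I = 7.91/(2√I) = 0.0458214.
η_I = (∂Q/∂I)·(I/Q) = 0.0458214 × (7450/231.509) = 1.47.
Since η > 1, this is a luxury.

1.47 (luxury)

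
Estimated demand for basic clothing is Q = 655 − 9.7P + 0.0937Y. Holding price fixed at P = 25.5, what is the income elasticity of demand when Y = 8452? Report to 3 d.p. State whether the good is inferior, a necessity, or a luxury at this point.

0.660 (necessity)

At P = 25.5, Y = 8452: Q = 1199.602.
Holding P constant, ∂Q/∂Y = 0.0937.
η_Y = (∂Q/∂Y)·(Y/Q) = 0.0937 × (8452/1199.602) = 0.660.
Since 0 < η < 1, this is a necessity.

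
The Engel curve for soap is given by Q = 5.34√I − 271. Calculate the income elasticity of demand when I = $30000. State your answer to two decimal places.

At I = 30000: Q = 653.915.
dQ/dI = 5.34/(2√I) = 0.0154153 at this income.
η = (dQ/dI)·(I/Q) = 0.0154153 × (30000/653.915) = 0.71.

0.71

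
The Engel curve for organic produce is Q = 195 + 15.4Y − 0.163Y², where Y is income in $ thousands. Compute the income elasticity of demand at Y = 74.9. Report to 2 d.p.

-1.56

At Y = 74.9: Q = 434.0284.
dQ/dY = 15.4 − 0.326Y = -9.01740.
η = (dQ/dY)·(Y/Q) = -9.01740 × (74.9/434.0284) = -1.56.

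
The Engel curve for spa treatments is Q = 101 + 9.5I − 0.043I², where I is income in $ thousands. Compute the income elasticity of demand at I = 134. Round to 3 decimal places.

At I = 134: Q = 601.8920.
dQ/dI = 9.5 − 0.086I = -2.02400.
η = (dQ/dI)·(I/Q) = -2.02400 × (134/601.8920) = -0.451.

-0.451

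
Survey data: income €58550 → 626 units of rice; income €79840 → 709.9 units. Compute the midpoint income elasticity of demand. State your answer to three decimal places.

0.408

ΔQ = 709.9 − 626 = 83.9; midpoint Q̄ = (626 + 709.9)/2 = 667.95.
ΔI = 79840 − 58550 = 21290; midpoint Ī = (58550 + 79840)/2 = 69195.
η = (ΔQ/Q̄) ÷ (ΔI/Ī) = (83.9/667.95) ÷ (21290/69195) = 0.408.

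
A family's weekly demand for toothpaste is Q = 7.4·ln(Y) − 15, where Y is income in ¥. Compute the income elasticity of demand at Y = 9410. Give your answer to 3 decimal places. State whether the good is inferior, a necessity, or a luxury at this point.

At Y = 9410: Q = 52.707.
dQ/dY = 7.4/Y = 0.000786397 at this income.
η = (dQ/dY)·(Y/Q) = 0.000786397 × (9410/52.707) = 0.140.
Since 0 < η < 1, the good is a necessity.

0.140 (necessity)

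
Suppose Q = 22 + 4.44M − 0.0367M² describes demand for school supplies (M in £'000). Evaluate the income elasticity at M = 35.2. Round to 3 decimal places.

0.492

At M = 35.2: Q = 132.8152.
dQ/dM = 4.44 − 0.0734M = 1.85632.
η = (dQ/dM)·(M/Q) = 1.85632 × (35.2/132.8152) = 0.492.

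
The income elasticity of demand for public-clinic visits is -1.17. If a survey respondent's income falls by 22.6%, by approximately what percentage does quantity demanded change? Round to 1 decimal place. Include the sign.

26.4%

%ΔQ ≈ η × %ΔI = -1.17 × (-22.6%) = 26.4%.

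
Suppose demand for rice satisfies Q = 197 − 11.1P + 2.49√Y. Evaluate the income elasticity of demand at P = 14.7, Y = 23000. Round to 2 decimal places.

At P = 14.7, Y = 23000: Q = 411.457.
Holding P constant, ∂Q/∂Y = 2.49/(2√Y) = 0.00820929.
η_Y = (∂Q/∂Y)·(Y/Q) = 0.00820929 × (23000/411.457) = 0.46.

0.46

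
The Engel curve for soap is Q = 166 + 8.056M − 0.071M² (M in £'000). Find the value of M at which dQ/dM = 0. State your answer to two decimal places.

dQ/dM = 8.056 − 0.142M.
The good is inferior where dQ/dM < 0. Setting dQ/dM = 0 gives M = 8.056 / 0.142 = 56.73.

56.73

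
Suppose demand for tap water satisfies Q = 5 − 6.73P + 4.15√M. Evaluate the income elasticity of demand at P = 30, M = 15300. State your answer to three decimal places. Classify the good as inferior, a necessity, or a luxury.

At P = 30, M = 15300: Q = 316.427.
Holding P constant, ∂Q/∂M = 4.15/(2√M) = 0.0167754.
η_M = (∂Q/∂M)·(M/Q) = 0.0167754 × (15300/316.427) = 0.811.
Since 0 < η < 1, this is a necessity.

0.811 (necessity)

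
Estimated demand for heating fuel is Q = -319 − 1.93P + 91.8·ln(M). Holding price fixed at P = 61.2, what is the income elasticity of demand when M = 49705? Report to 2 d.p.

0.17

At P = 61.2, M = 49705: Q = 555.596.
Holding P constant, ∂Q/∂M = 91.8/M = 0.0018469.
η_M = (∂Q/∂M)·(M/Q) = 0.0018469 × (49705/555.596) = 0.17.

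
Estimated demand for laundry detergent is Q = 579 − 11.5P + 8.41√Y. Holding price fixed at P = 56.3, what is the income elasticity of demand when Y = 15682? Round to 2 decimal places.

At P = 56.3, Y = 15682: Q = 984.716.
Holding P constant, ∂Q/∂Y = 8.41/(2√Y) = 0.0335788.
η_Y = (∂Q/∂Y)·(Y/Q) = 0.0335788 × (15682/984.716) = 0.53.

0.53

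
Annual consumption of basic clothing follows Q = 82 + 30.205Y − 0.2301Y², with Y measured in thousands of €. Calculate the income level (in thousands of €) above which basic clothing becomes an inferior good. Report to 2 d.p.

dQ/dY = 30.205 − 0.4602Y.
The good is inferior where dQ/dY < 0. Setting dQ/dY = 0 gives Y = 30.205 / 0.4602 = 65.63.

65.63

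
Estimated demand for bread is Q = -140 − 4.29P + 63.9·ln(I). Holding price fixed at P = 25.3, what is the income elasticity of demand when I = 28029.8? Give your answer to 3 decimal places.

At P = 25.3, I = 28029.8: Q = 405.864.
Holding P constant, ∂Q/∂I = 63.9/I = 0.00227972.
η_I = (∂Q/∂I)·(I/Q) = 0.00227972 × (28029.8/405.864) = 0.157.

0.157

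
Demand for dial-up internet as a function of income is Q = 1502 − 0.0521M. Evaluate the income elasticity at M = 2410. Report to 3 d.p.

-0.091

At M = 2410: Q = 1376.439.
dQ/dM = −0.0521.
η = (dQ/dM)·(M/Q) = -0.0521 × (2410/1376.439) = -0.091.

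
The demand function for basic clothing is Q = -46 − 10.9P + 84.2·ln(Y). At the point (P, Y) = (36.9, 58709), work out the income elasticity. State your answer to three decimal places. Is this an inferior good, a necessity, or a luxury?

0.177 (necessity)

At P = 36.9, Y = 58709: Q = 476.335.
Holding P constant, ∂Q/∂Y = 84.2/Y = 0.00143419.
η_Y = (∂Q/∂Y)·(Y/Q) = 0.00143419 × (58709/476.335) = 0.177.
Since 0 < η < 1, this is a necessity.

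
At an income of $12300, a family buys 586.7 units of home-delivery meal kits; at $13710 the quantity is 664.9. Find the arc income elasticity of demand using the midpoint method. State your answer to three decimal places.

ΔQ = 664.9 − 586.7 = 78.2; midpoint Q̄ = (586.7 + 664.9)/2 = 625.8.
ΔI = 13710 − 12300 = 1410; midpoint Ī = (12300 + 13710)/2 = 13005.
η = (ΔQ/Q̄) ÷ (ΔI/Ī) = (78.2/625.8) ÷ (1410/13005) = 1.153.

1.153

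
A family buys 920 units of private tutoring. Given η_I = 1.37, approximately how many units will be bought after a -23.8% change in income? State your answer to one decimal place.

620.0

%ΔQ ≈ η × %ΔI = 1.37 × (-23.8%) = -32.606%.
New Q ≈ 920 × (1 − 0.32606) = 620.0.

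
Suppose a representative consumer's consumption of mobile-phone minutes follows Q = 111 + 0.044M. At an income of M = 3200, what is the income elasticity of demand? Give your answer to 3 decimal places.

At M = 3200: Q = 251.800.
dQ/dM = 0.044.
η = (dQ/dM)·(M/Q) = 0.044 × (3200/251.800) = 0.559.

0.559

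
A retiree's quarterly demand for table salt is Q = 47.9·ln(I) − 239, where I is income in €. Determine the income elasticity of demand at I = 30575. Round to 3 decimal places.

0.187

At I = 30575: Q = 255.708.
dQ/dI = 47.9/I = 0.00156664 at this income.
η = (dQ/dI)·(I/Q) = 0.00156664 × (30575/255.708) = 0.187.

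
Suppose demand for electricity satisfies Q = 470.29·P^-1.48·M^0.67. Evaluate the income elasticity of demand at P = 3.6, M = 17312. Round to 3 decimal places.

For a multiplicative demand Q = A·P^α·M^β, the income elasticity is β everywhere.
Here β = 0.67, so η = 0.670.

0.670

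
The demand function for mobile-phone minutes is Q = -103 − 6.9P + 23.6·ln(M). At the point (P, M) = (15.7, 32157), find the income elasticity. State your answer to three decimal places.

At P = 15.7, M = 32157: Q = 33.600.
Holding P constant, ∂Q/∂M = 23.6/M = 0.000733899.
η_M = (∂Q/∂M)·(M/Q) = 0.000733899 × (32157/33.600) = 0.702.

0.702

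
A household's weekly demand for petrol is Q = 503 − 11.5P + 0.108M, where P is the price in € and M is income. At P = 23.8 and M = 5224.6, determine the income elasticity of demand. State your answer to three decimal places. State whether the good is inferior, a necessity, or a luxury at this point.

At P = 23.8, M = 5224.6: Q = 793.557.
Holding P constant, ∂Q/∂M = 0.108.
η_M = (∂Q/∂M)·(M/Q) = 0.108 × (5224.6/793.557) = 0.711.
Since 0 < η < 1, this is a necessity.

0.711 (necessity)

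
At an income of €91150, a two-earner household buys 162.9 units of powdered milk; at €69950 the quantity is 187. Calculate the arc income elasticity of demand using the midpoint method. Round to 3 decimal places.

ΔQ = 187 − 162.9 = 24.1; midpoint Q̄ = (162.9 + 187)/2 = 174.95.
ΔI = 69950 − 91150 = -21200; midpoint Ī = (91150 + 69950)/2 = 80550.
η = (ΔQ/Q̄) ÷ (ΔI/Ī) = (24.1/174.95) ÷ (-21200/80550) = -0.523.

-0.523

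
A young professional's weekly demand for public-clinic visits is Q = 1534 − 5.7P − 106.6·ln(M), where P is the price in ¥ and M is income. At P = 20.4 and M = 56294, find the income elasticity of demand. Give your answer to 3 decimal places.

-0.424

At P = 20.4, M = 56294: Q = 251.693.
Holding P constant, ∂Q/∂M = -106.6/M = -0.00189363.
η_M = (∂Q/∂M)·(M/Q) = -0.00189363 × (56294/251.693) = -0.424.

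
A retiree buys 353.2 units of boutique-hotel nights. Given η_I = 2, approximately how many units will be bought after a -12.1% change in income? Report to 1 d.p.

%ΔQ ≈ η × %ΔI = 2 × (-12.1%) = -24.2%.
New Q ≈ 353.2 × (1 − 0.242) = 267.7.

267.7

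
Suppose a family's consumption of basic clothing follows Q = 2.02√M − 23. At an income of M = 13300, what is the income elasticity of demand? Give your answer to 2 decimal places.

At M = 13300: Q = 209.958.
dQ/dM = 2.02/(2√M) = 0.00875781 at this income.
η = (dQ/dM)·(M/Q) = 0.00875781 × (13300/209.958) = 0.55.

0.55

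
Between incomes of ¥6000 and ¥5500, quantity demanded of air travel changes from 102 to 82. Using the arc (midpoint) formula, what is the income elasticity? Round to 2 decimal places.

ΔQ = 82 − 102 = -20; midpoint Q̄ = (102 + 82)/2 = 92.
ΔI = 5500 − 6000 = -500; midpoint Ī = (6000 + 5500)/2 = 5750.
η = (ΔQ/Q̄) ÷ (ΔI/Ī) = (-20/92) ÷ (-500/5750) = 2.50.

2.50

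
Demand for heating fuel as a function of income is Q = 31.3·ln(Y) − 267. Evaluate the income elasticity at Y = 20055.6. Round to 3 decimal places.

At Y = 20055.6: Q = 43.066.
dQ/dY = 31.3/Y = 0.00156066 at this income.
η = (dQ/dY)·(Y/Q) = 0.00156066 × (20055.6/43.066) = 0.727.

0.727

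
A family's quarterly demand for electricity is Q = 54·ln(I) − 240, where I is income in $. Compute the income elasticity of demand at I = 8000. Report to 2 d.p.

0.22

At I = 8000: Q = 245.309.
dQ/dI = 54/I = 0.00675 at this income.
η = (dQ/dI)·(I/Q) = 0.00675 × (8000/245.309) = 0.22.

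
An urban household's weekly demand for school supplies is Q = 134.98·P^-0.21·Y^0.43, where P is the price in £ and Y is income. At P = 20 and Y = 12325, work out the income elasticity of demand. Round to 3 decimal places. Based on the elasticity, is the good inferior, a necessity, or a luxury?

For a multiplicative demand Q = A·P^α·Y^β, the income elasticity is β everywhere.
Here β = 0.43, so η = 0.430.
Since 0 < η < 1, this is a necessity.

0.430 (necessity)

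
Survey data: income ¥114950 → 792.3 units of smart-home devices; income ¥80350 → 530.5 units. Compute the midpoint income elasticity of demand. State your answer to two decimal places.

ΔQ = 530.5 − 792.3 = -261.8; midpoint Q̄ = (792.3 + 530.5)/2 = 661.4.
ΔI = 80350 − 114950 = -34600; midpoint Ī = (114950 + 80350)/2 = 97650.
η = (ΔQ/Q̄) ÷ (ΔI/Ī) = (-261.8/661.4) ÷ (-34600/97650) = 1.12.

1.12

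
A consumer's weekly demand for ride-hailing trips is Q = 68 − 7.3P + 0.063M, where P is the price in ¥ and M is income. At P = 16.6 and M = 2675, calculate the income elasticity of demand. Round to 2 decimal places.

1.46

At P = 16.6, M = 2675: Q = 115.345.
Holding P constant, ∂Q/∂M = 0.063.
η_M = (∂Q/∂M)·(M/Q) = 0.063 × (2675/115.345) = 1.46.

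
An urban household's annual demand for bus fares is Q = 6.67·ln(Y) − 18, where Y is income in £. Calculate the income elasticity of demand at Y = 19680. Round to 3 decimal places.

0.139

At Y = 19680: Q = 47.949.
dQ/dY = 6.67/Y = 0.000338923 at this income.
η = (dQ/dY)·(Y/Q) = 0.000338923 × (19680/47.949) = 0.139.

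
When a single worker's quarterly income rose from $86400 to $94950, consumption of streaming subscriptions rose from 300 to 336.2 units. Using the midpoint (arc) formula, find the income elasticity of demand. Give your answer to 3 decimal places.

1.207

ΔQ = 336.2 − 300 = 36.2; midpoint Q̄ = (300 + 336.2)/2 = 318.1.
ΔI = 94950 − 86400 = 8550; midpoint Ī = (86400 + 94950)/2 = 90675.
η = (ΔQ/Q̄) ÷ (ΔI/Ī) = (36.2/318.1) ÷ (8550/90675) = 1.207.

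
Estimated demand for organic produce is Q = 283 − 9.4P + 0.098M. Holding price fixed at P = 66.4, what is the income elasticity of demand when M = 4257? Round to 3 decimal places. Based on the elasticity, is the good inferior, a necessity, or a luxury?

At P = 66.4, M = 4257: Q = 76.026.
Holding P constant, ∂Q/∂M = 0.098.
η_M = (∂Q/∂M)·(M/Q) = 0.098 × (4257/76.026) = 5.487.
Since η > 1, this is a luxury.

5.487 (luxury)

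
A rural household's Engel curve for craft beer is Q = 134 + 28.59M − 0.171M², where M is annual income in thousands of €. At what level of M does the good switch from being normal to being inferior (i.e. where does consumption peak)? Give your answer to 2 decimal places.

dQ/dM = 28.59 − 0.342M.
The good is inferior where dQ/dM < 0. Setting dQ/dM = 0 gives M = 28.59 / 0.342 = 83.60.

83.60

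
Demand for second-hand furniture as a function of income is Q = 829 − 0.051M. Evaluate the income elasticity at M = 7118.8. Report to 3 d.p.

-0.779

At M = 7118.8: Q = 465.941.
dQ/dM = −0.051.
η = (dQ/dM)·(M/Q) = -0.051 × (7118.8/465.941) = -0.779.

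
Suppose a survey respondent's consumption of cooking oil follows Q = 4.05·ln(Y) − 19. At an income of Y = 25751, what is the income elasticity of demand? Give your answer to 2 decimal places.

0.18

At Y = 25751: Q = 22.133.
dQ/dY = 4.05/Y = 0.000157275 at this income.
η = (dQ/dY)·(Y/Q) = 0.000157275 × (25751/22.133) = 0.18.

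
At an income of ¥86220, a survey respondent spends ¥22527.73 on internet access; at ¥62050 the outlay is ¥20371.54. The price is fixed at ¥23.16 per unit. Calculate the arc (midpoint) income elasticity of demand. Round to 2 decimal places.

0.31

With a constant price, Q₁ = 22527.73/23.16 = 972.700 and Q₂ = 20371.54/23.16 = 879.600 (equivalently, work directly with expenditure since P cancels).
Midpoint %ΔQ = (20371.54 − 22527.73)/21449.64 = -0.10052; midpoint %ΔI = (62050 − 86220)/74135 = -0.32603.
η = -0.10052 / -0.32603 = 0.31.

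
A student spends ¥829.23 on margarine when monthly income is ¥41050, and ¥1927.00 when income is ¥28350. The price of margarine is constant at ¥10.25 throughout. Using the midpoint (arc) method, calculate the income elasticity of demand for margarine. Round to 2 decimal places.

-2.18

With a constant price, Q₁ = 829.23/10.25 = 80.900 and Q₂ = 1927.00/10.25 = 188.000 (equivalently, work directly with expenditure since P cancels).
Midpoint %ΔQ = (1927.00 − 829.23)/1378.12 = 0.79657; midpoint %ΔI = (28350 − 41050)/34700 = -0.36599.
η = 0.79657 / -0.36599 = -2.18.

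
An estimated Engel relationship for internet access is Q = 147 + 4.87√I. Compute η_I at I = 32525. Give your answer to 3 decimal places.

At I = 32525: Q = 1025.289.
dQ/dI = 4.87/(2√I) = 0.0135018 at this income.
η = (dQ/dI)·(I/Q) = 0.0135018 × (32525/1025.289) = 0.428.

0.428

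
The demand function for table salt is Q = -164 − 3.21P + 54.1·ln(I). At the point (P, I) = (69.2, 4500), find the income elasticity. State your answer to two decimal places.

At P = 69.2, I = 4500: Q = 68.948.
Holding P constant, ∂Q/∂I = 54.1/I = 0.0120222.
η_I = (∂Q/∂I)·(I/Q) = 0.0120222 × (4500/68.948) = 0.78.

0.78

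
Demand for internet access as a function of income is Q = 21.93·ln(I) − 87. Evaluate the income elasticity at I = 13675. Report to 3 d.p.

At I = 13675: Q = 121.847.
dQ/dI = 21.93/I = 0.00160366 at this income.
η = (dQ/dI)·(I/Q) = 0.00160366 × (13675/121.847) = 0.180.

0.180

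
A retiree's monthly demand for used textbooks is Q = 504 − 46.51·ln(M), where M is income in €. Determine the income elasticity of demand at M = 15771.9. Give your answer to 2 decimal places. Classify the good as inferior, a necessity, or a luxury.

At M = 15771.9: Q = 54.435.
dQ/dM = -46.51/M = -0.00294892 at this income.
η = (dQ/dM)·(M/Q) = -0.00294892 × (15771.9/54.435) = -0.85.
Since η < 0, the good is an inferior good.

-0.85 (inferior good)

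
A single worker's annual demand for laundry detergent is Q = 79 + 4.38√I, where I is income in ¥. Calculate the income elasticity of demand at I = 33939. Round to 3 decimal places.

0.455

At I = 33939: Q = 885.907.
dQ/dI = 4.38/(2√I) = 0.0118876 at this income.
η = (dQ/dI)·(I/Q) = 0.0118876 × (33939/885.907) = 0.455.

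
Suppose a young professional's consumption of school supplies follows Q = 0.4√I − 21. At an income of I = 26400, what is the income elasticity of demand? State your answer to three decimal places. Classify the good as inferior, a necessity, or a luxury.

At I = 26400: Q = 43.992.
dQ/dI = 0.4/(2√I) = 0.00123091 at this income.
η = (dQ/dI)·(I/Q) = 0.00123091 × (26400/43.992) = 0.739.
Since 0 < η < 1, the good is a necessity.

0.739 (necessity)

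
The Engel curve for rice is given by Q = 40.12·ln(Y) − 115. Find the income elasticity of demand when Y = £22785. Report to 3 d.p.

At Y = 22785: Q = 287.558.
dQ/dY = 40.12/Y = 0.00176081 at this income.
η = (dQ/dY)·(Y/Q) = 0.00176081 × (22785/287.558) = 0.140.

0.140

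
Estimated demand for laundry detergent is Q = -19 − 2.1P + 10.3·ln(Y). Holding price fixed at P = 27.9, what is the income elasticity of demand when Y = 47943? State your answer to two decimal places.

At P = 27.9, Y = 47943: Q = 33.421.
Holding P constant, ∂Q/∂Y = 10.3/Y = 0.000214838.
η_Y = (∂Q/∂Y)·(Y/Q) = 0.000214838 × (47943/33.421) = 0.31.

0.31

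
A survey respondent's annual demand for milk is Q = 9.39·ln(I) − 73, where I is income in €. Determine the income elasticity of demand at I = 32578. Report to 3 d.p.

At I = 32578: Q = 24.575.
dQ/dI = 9.39/I = 0.000288231 at this income.
η = (dQ/dI)·(I/Q) = 0.000288231 × (32578/24.575) = 0.382.

0.382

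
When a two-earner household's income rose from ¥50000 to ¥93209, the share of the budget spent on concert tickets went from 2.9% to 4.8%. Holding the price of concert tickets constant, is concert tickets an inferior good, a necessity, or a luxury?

luxury

The budget share rises as income rises, so η > 1.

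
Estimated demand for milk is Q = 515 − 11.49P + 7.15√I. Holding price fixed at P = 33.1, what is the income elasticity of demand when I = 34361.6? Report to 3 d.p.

At P = 33.1, I = 34361.6: Q = 1460.068.
Holding P constant, ∂Q/∂I = 7.15/(2√I) = 0.0192859.
η_I = (∂Q/∂I)·(I/Q) = 0.0192859 × (34361.6/1460.068) = 0.454.

0.454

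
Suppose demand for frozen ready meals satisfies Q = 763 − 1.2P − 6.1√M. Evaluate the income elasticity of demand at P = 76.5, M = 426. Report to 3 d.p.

At P = 76.5, M = 426: Q = 545.297.
Holding P constant, ∂Q/∂M = -6.1/(2√M) = -0.147773.
η_M = (∂Q/∂M)·(M/Q) = -0.147773 × (426/545.297) = -0.115.

-0.115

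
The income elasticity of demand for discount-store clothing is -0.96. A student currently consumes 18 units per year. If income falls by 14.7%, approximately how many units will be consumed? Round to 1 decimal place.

20.5

%ΔQ ≈ η × %ΔI = -0.96 × (-14.7%) = 14.112%.
New Q ≈ 18 × (1 + 0.14112) = 20.5.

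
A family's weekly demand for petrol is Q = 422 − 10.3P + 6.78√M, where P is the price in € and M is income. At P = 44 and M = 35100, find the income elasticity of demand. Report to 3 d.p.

At P = 44, M = 35100: Q = 1239.033.
Holding P constant, ∂Q/∂M = 6.78/(2√M) = 0.0180945.
η_M = (∂Q/∂M)·(M/Q) = 0.0180945 × (35100/1239.033) = 0.513.

0.513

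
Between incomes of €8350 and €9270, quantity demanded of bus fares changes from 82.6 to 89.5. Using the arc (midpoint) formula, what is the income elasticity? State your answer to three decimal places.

ΔQ = 89.5 − 82.6 = 6.9; midpoint Q̄ = (82.6 + 89.5)/2 = 86.05.
ΔI = 9270 − 8350 = 920; midpoint Ī = (8350 + 9270)/2 = 8810.
η = (ΔQ/Q̄) ÷ (ΔI/Ī) = (6.9/86.05) ÷ (920/8810) = 0.768.

0.768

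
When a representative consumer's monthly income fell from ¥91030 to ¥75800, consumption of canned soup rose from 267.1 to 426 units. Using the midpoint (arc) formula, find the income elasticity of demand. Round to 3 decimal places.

-2.511

ΔQ = 426 − 267.1 = 158.9; midpoint Q̄ = (267.1 + 426)/2 = 346.55.
ΔI = 75800 − 91030 = -15230; midpoint Ī = (91030 + 75800)/2 = 83415.
η = (ΔQ/Q̄) ÷ (ΔI/Ī) = (158.9/346.55) ÷ (-15230/83415) = -2.511.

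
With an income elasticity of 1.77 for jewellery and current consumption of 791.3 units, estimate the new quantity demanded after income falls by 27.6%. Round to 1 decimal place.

404.7

%ΔQ ≈ η × %ΔI = 1.77 × (-27.6%) = -48.852%.
New Q ≈ 791.3 × (1 − 0.48852) = 404.7.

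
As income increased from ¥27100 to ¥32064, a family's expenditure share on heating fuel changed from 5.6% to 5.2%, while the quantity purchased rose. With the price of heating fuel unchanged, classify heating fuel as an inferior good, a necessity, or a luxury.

necessity

Quantity rises but the budget share falls as income rises, so 0 < η < 1.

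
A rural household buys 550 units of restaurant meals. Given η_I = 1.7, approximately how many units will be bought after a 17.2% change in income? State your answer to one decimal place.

%ΔQ ≈ η × %ΔI = 1.7 × 17.2% = 29.24%.
New Q ≈ 550 × (1 + 0.2924) = 710.8.

710.8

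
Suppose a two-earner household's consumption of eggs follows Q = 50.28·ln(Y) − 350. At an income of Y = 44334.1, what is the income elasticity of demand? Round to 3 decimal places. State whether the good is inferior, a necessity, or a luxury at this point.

0.267 (necessity)

At Y = 44334.1: Q = 187.971.
dQ/dY = 50.28/Y = 0.00113412 at this income.
η = (dQ/dY)·(Y/Q) = 0.00113412 × (44334.1/187.971) = 0.267.
Since 0 < η < 1, the good is a necessity.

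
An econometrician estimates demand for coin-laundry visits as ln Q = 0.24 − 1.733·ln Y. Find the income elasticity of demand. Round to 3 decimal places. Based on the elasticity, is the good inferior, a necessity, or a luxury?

-1.733 (inferior good)

In a log-linear demand, the coefficient on ln Y is the income elasticity.
So η = -1.733.
η < 0 ⇒ inferior good.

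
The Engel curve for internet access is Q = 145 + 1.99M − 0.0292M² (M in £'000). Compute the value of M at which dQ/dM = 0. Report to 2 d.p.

34.08

dQ/dM = 1.99 − 0.0584M.
The good is inferior where dQ/dM < 0. Setting dQ/dM = 0 gives M = 1.99 / 0.0584 = 34.08.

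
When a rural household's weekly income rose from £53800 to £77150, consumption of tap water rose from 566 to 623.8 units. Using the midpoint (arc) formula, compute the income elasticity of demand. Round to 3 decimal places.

0.272

ΔQ = 623.8 − 566 = 57.8; midpoint Q̄ = (566 + 623.8)/2 = 594.9.
ΔI = 77150 − 53800 = 23350; midpoint Ī = (53800 + 77150)/2 = 65475.
η = (ΔQ/Q̄) ÷ (ΔI/Ī) = (57.8/594.9) ÷ (23350/65475) = 0.272.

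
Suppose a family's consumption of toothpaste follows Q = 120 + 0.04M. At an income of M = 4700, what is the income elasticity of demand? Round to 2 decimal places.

0.61

At M = 4700: Q = 308.000.
dQ/dM = 0.04.
η = (dQ/dM)·(M/Q) = 0.04 × (4700/308.000) = 0.61.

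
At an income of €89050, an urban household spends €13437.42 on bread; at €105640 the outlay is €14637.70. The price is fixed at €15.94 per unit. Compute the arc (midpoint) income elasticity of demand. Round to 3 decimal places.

With a constant price, Q₁ = 13437.42/15.94 = 843.000 and Q₂ = 14637.70/15.94 = 918.300 (equivalently, work directly with expenditure since P cancels).
Midpoint %ΔQ = (14637.70 − 13437.42)/14037.56 = 0.08550; midpoint %ΔI = (105640 − 89050)/97345 = 0.17042.
η = 0.08550 / 0.17042 = 0.502.

0.502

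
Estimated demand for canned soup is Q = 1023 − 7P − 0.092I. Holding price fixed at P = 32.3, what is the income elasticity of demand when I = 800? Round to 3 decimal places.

At P = 32.3, I = 800: Q = 723.300.
Holding P constant, ∂Q/∂I = −0.092.
η_I = (∂Q/∂I)·(I/Q) = -0.092 × (800/723.300) = -0.102.

-0.102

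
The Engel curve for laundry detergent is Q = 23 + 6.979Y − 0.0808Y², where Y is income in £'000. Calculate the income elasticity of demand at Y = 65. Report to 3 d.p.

-1.694

At Y = 65: Q = 135.2550.
dQ/dY = 6.979 − 0.1616Y = -3.52500.
η = (dQ/dY)·(Y/Q) = -3.52500 × (65/135.2550) = -1.694.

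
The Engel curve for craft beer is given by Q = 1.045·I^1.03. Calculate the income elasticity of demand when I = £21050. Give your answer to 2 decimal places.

1.03

For Q = A·I^β the income elasticity is constant and equal to β.
Here β = 1.03, so η = 1.03.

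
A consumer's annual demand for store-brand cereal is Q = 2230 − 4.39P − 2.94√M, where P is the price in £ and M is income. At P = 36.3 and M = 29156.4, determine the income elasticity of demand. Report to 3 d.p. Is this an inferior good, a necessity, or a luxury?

At P = 36.3, M = 29156.4: Q = 1568.631.
Holding P constant, ∂Q/∂M = -2.94/(2√M) = -0.00860895.
η_M = (∂Q/∂M)·(M/Q) = -0.00860895 × (29156.4/1568.631) = -0.160.
Since η < 0, this is an inferior good.

-0.160 (inferior good)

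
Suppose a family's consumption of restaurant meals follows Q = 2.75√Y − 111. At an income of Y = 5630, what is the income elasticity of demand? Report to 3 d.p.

At Y = 5630: Q = 95.342.
dQ/dY = 2.75/(2√Y) = 0.0183252 at this income.
η = (dQ/dY)·(Y/Q) = 0.0183252 × (5630/95.342) = 1.082.

1.082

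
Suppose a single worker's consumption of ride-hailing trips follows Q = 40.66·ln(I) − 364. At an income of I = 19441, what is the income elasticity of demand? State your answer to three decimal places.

At I = 19441: Q = 37.523.
dQ/dI = 40.66/I = 0.00209146 at this income.
η = (dQ/dI)·(I/Q) = 0.00209146 × (19441/37.523) = 1.084.

1.084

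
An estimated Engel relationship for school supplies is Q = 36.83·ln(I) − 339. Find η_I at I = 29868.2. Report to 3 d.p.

At I = 29868.2: Q = 40.517.
dQ/dI = 36.83/I = 0.00123308 at this income.
η = (dQ/dI)·(I/Q) = 0.00123308 × (29868.2/40.517) = 0.909.

0.909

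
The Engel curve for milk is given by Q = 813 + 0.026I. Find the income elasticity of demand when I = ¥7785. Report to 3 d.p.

At I = 7785: Q = 1015.410.
dQ/dI = 0.026.
η = (dQ/dI)·(I/Q) = 0.026 × (7785/1015.410) = 0.199.

0.199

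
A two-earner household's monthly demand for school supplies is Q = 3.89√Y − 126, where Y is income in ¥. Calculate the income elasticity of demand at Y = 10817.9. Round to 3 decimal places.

0.726

At Y = 10817.9: Q = 278.596.
dQ/dY = 3.89/(2√Y) = 0.0187003 at this income.
η = (dQ/dY)·(Y/Q) = 0.0187003 × (10817.9/278.596) = 0.726.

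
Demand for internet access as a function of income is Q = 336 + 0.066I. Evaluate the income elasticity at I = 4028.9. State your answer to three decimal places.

0.442

At I = 4028.9: Q = 601.907.
dQ/dI = 0.066.
η = (dQ/dI)·(I/Q) = 0.066 × (4028.9/601.907) = 0.442.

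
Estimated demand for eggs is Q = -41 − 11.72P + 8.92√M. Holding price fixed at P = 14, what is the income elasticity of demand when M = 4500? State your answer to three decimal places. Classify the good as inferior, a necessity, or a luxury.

0.761 (necessity)

At P = 14, M = 4500: Q = 393.292.
Holding P constant, ∂Q/∂M = 8.92/(2√M) = 0.0664858.
η_M = (∂Q/∂M)·(M/Q) = 0.0664858 × (4500/393.292) = 0.761.
Since 0 < η < 1, this is a necessity.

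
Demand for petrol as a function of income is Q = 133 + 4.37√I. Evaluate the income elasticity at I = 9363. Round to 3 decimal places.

At I = 9363: Q = 555.853.
dQ/dI = 4.37/(2√I) = 0.022581 at this income.
η = (dQ/dI)·(I/Q) = 0.022581 × (9363/555.853) = 0.380.

0.380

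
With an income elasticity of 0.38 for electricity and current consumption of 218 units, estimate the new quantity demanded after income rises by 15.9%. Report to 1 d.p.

%ΔQ ≈ η × %ΔI = 0.38 × 15.9% = 6.042%.
New Q ≈ 218 × (1 + 0.06042) = 231.2.

231.2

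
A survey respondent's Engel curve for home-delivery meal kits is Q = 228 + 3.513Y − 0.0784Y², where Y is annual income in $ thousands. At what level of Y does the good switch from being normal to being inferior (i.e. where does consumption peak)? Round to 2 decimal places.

dQ/dY = 3.513 − 0.1568Y.
The good is inferior where dQ/dY < 0. Setting dQ/dY = 0 gives Y = 3.513 / 0.1568 = 22.40.

22.40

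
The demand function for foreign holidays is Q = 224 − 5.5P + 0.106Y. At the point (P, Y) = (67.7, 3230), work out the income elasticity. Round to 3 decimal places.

1.765

At P = 67.7, Y = 3230: Q = 194.030.
Holding P constant, ∂Q/∂Y = 0.106.
η_Y = (∂Q/∂Y)·(Y/Q) = 0.106 × (3230/194.030) = 1.765.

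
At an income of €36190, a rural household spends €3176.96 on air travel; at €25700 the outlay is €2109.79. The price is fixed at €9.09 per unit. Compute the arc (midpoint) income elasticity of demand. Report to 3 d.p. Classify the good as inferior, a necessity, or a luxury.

1.191 (luxury)

With a constant price, Q₁ = 3176.96/9.09 = 349.501 and Q₂ = 2109.79/9.09 = 232.100 (equivalently, work directly with expenditure since P cancels).
Midpoint %ΔQ = (2109.79 − 3176.96)/2643.38 = -0.40371; midpoint %ΔI = (25700 − 36190)/30945 = -0.33899.
η = -0.40371 / -0.33899 = 1.191.
η > 1 ⇒ luxury.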